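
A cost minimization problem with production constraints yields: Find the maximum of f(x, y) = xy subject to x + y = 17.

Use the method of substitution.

Substitute y = 17 - x into f(x,y) = xy:
g(x) = x(17 - x) = 17x - x^2
g'(x) = 17 - 2x = 0  =>  x = 17/2
y = 17 - 17/2 = 17/2
Maximum value = (17/2) * (17/2) = 289/4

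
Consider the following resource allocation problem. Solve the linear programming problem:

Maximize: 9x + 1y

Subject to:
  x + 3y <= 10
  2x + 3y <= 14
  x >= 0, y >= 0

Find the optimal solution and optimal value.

Feasible vertices: (0, 0), (0, 10/3), (4, 2), (7, 0)
Objective 9x + 1y at each:
  (0, 0): 0
  (0, 10/3): 10/3
  (4, 2): 38
  (7, 0): 63
Maximum is 63 at (7, 0).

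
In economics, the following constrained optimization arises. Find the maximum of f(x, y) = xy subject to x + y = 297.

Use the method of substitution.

Substitute y = 297 - x into f(x,y) = xy:
g(x) = x(297 - x) = 297x - x^2
g'(x) = 297 - 2x = 0  =>  x = 297/2
y = 297 - 297/2 = 297/2
Maximum value = (297/2) * (297/2) = 88209/4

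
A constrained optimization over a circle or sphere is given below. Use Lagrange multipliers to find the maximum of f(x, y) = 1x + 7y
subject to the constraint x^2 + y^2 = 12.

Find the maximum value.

Set up Lagrange conditions: grad f = lambda * grad g
  1 = 2*lambda*x
  7 = 2*lambda*y
From these: x/y = 1/7, so x = 1t, y = 7t for some t.
Substitute into constraint: (1t)^2 + (7t)^2 = 12
  t^2 * 50 = 12
  t = sqrt(12/50)
Maximum = 1*x + 7*y = (1^2 + 7^2)*t = 50 * sqrt(12/50) = sqrt(600)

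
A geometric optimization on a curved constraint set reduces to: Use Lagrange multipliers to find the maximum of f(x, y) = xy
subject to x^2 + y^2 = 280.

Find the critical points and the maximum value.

Lagrange conditions: y = 2*lambda*x and x = 2*lambda*y
If x = 0 then y = 0, violating the constraint, so x, y != 0.
Dividing: y/x = x/y => x^2 = y^2 => y = x or y = -x
Constraint: 2x^2 = 280 => x^2 = 140 => x = +/-sqrt(140)
Critical points: (sqrt(140), sqrt(140)), (-sqrt(140), -sqrt(140)), (sqrt(140), -sqrt(140)), (-sqrt(140), sqrt(140))
  y = x:  xy = x^2 = 140  at (sqrt(140), sqrt(140)) and (-sqrt(140), -sqrt(140))
  y = -x: xy = -x^2 = -140 at (sqrt(140), -sqrt(140)) and (-sqrt(140), sqrt(140))
Maximum xy = 140 at (sqrt(140), sqrt(140)) and (-sqrt(140), -sqrt(140))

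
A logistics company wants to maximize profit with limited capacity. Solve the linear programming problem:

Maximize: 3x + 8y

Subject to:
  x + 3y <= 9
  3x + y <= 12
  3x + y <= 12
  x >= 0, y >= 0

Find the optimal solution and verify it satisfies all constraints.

Feasible vertices: (0, 0), (0, 3), (27/8, 15/8), (4, 0)
Objective 3x + 8y at each vertex:
  (0, 0): 0
  (0, 3): 24
  (27/8, 15/8): 201/8
  (4, 0): 12
Maximum is 201/8 at (27/8, 15/8).
Verify constraints at (x, y) = (27/8, 15/8):
  1*(27/8) + 3*(15/8) = 9 <= 9 (active)
  3*(27/8) + 1*(15/8) = 12 <= 12 (active)
  3*(27/8) + 1*(15/8) = 12 <= 12 (active)
  x = 27/8 >= 0, y = 15/8 >= 0. All constraints satisfied.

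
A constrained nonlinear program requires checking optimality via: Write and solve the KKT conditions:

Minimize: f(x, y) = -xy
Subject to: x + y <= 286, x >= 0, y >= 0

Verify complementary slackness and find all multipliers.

Problem: min -xy s.t. x + y <= 286 (multiplier lambda), x >= 0 (mu_x), y >= 0 (mu_y)
KKT stationarity: -y + lambda - mu_x = 0, -x + lambda - mu_y = 0, with lambda, mu_x, mu_y >= 0
Complementary slackness: lambda*(x + y - 286) = 0, mu_x*x = 0, mu_y*y = 0
If lambda = 0: y = -mu_x <= 0 and x = -mu_y <= 0 force x = y = 0 with f = 0; but x = y = 143 is feasible with f = -20449 < 0, so this is not the minimum. Hence lambda > 0 and x + y = 286.
Try x > 0, y > 0 (so mu_x = mu_y = 0): y = lambda, x = lambda => x = y = lambda
x + y = 286 => 2*lambda = 286 => lambda = 143
x* = y* = 143 > 0, consistent with mu_x = mu_y = 0.
(Any feasible point with x = 0 or y = 0 has f = 0 > -20449, so the minimum is not on those boundaries.)
min(-xy) = -20449 (i.e. max xy = 20449)
Multipliers: lambda = 143, mu_x = 0, mu_y = 0
Complementary slackness: lambda*(x + y - 286) = 143*(143 + 143 - 286) = 0, mu_x*x = 0*143 = 0, mu_y*y = 0*143 = 0. Satisfied.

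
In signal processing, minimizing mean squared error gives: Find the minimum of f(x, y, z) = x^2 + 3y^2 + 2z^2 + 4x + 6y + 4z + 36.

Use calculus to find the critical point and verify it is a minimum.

f(x,y,z) = x^2 + 3y^2 + 2z^2 + 4x + 6y + 4z + 36
df/dx = 2x + (4) = 0 => x = -2
df/dy = 6y + (6) = 0 => y = -1
df/dz = 4z + (4) = 0 => z = -1
f(-2,-1,-1) = 1*(-2)^2 + 3*(-1)^2 + 2*(-1)^2 + 4*(-2) + 6*(-1) + 4*(-1) + 36 = 27
Hessian is diagonal with entries 2, 6, 4 > 0, confirmed minimum.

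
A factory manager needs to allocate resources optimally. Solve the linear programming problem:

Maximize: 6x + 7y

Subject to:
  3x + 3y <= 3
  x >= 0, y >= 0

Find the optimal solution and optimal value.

The feasible region has vertices at [(0, 0), (1, 0), (0, 1)].
Checking objective 6x + 7y at each vertex:
  (0, 0): 6*0 + 7*0 = 0
  (1, 0): 6*1 + 7*0 = 6
  (0, 1): 6*0 + 7*1 = 7
Maximum is 7 at (0, 1).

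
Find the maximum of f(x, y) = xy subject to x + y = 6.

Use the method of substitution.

Substitute y = 6 - x into f(x,y) = xy:
g(x) = x(6 - x) = 6x - x^2
g'(x) = 6 - 2x = 0  =>  x = 3
y = 6 - 3 = 3
Maximum value = 3 * 3 = 9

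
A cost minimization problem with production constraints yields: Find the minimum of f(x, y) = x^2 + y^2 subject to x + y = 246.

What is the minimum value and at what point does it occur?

Substitute y = 246 - x into f(x,y) = x^2 + y^2:
g(x) = x^2 + (246 - x)^2 = 2x^2 - 492x + 60516
g'(x) = 4x - 492 = 0  =>  x = 123
y = 246 - 123 = 123
Minimum value = 123^2 + 123^2 = 30258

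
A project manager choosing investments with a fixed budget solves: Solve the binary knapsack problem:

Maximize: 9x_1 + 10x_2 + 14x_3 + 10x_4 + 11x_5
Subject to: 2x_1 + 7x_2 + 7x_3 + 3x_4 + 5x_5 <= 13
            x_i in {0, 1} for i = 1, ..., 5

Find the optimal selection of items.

Items: item 1 (v=9, w=2), item 2 (v=10, w=7), item 3 (v=14, w=7), item 4 (v=10, w=3), item 5 (v=11, w=5)
Capacity: 13
Checking all 32 subsets (w = total weight, v = total value):
  {}: w = 0, v = 0
  {1}: w = 2, v = 9
  {2}: w = 7, v = 10
  {3}: w = 7, v = 14
  {4}: w = 3, v = 10
  {5}: w = 5, v = 11
  {1, 2}: w = 9, v = 19
  {1, 3}: w = 9, v = 23
  {1, 4}: w = 5, v = 19
  {1, 5}: w = 7, v = 20
  {2, 3}: w = 14 > 13, infeasible
  {2, 4}: w = 10, v = 20
  {2, 5}: w = 12, v = 21
  {3, 4}: w = 10, v = 24
  {3, 5}: w = 12, v = 25
  {4, 5}: w = 8, v = 21
  {1, 2, 3}: w = 16 > 13, infeasible
  {1, 2, 4}: w = 12, v = 29
  {1, 2, 5}: w = 14 > 13, infeasible
  {1, 3, 4}: w = 12, v = 33
  {1, 3, 5}: w = 14 > 13, infeasible
  {1, 4, 5}: w = 10, v = 30
  {2, 3, 4}: w = 17 > 13, infeasible
  {2, 3, 5}: w = 19 > 13, infeasible
  {2, 4, 5}: w = 15 > 13, infeasible
  {3, 4, 5}: w = 15 > 13, infeasible
  {1, 2, 3, 4}: w = 19 > 13, infeasible
  {1, 2, 3, 5}: w = 21 > 13, infeasible
  {1, 2, 4, 5}: w = 17 > 13, infeasible
  {1, 3, 4, 5}: w = 17 > 13, infeasible
  {2, 3, 4, 5}: w = 22 > 13, infeasible
  {1, 2, 3, 4, 5}: w = 24 > 13, infeasible
Best feasible subset: items [1, 3, 4]
Total weight: 12 <= 13, total value: 33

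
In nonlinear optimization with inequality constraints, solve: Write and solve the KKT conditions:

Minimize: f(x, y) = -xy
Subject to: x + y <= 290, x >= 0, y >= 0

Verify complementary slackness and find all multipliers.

Problem: min -xy s.t. x + y <= 290 (multiplier lambda), x >= 0 (mu_x), y >= 0 (mu_y)
KKT stationarity: -y + lambda - mu_x = 0, -x + lambda - mu_y = 0, with lambda, mu_x, mu_y >= 0
Complementary slackness: lambda*(x + y - 290) = 0, mu_x*x = 0, mu_y*y = 0
If lambda = 0: y = -mu_x <= 0 and x = -mu_y <= 0 force x = y = 0 with f = 0; but x = y = 145 is feasible with f = -21025 < 0, so this is not the minimum. Hence lambda > 0 and x + y = 290.
Try x > 0, y > 0 (so mu_x = mu_y = 0): y = lambda, x = lambda => x = y = lambda
x + y = 290 => 2*lambda = 290 => lambda = 145
x* = y* = 145 > 0, consistent with mu_x = mu_y = 0.
(Any feasible point with x = 0 or y = 0 has f = 0 > -21025, so the minimum is not on those boundaries.)
min(-xy) = -21025 (i.e. max xy = 21025)
Multipliers: lambda = 145, mu_x = 0, mu_y = 0
Complementary slackness: lambda*(x + y - 290) = 145*(145 + 145 - 290) = 0, mu_x*x = 0*145 = 0, mu_y*y = 0*145 = 0. Satisfied.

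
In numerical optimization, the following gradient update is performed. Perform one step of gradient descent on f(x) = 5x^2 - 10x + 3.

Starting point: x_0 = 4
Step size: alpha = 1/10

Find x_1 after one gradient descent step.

f(x) = 5x^2 - 10x + 3
f'(x) = 10x - 10
f'(4) = 10*4 + (-10) = 30
x_1 = x_0 - alpha * f'(x_0) = 4 - 1/10 * 30 = 1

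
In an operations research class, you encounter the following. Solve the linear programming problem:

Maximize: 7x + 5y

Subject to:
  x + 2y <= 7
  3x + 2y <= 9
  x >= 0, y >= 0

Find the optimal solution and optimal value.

Feasible vertices: (0, 0), (0, 7/2), (1, 3), (3, 0)
Objective 7x + 5y at each:
  (0, 0): 0
  (0, 7/2): 35/2
  (1, 3): 22
  (3, 0): 21
Maximum is 22 at (1, 3).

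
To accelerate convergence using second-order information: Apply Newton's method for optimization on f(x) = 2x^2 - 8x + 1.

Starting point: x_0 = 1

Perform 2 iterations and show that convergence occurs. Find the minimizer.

f(x) = 2x^2 - 8x + 1, f'(x) = 4x + (-8), f''(x) = 4
Step 1: f'(1) = -4, x_1 = 1 - -4/4 = 2
Step 2: f'(2) = 0, x_2 = 2 (converged)
Newton's method converges in 1 step for quadratics.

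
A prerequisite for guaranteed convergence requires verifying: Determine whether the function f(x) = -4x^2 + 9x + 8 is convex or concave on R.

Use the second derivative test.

f(x) = -4x^2 + 9x + 8
f'(x) = -8x + 9
f''(x) = -8
Since f''(x) = -8 < 0 for all x, f is concave on R.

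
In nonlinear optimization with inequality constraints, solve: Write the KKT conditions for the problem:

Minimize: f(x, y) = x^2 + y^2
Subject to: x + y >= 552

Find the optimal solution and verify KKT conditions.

KKT conditions for min x^2 + y^2 s.t. x + y >= 552:
Stationarity: 2x = mu, 2y = mu
So x = y = mu/2.
Complementary slackness: mu*(x + y - 552) = 0
Primal feasibility: x + y >= 552; dual feasibility: mu >= 0
If mu = 0 then x = y = 0, but 0 + 0 < 552 is infeasible, so the constraint is active.
Constraint active: x + y = 2*(mu/2) = 552 => mu = 552
x = y = 276, f = 152352
Verify: stationarity 2*276 = 552 = mu; primal 276 + 276 = 552 >= 552; dual mu = 552 >= 0; complementary slackness 552*(552 - 552) = 0. All KKT conditions hold.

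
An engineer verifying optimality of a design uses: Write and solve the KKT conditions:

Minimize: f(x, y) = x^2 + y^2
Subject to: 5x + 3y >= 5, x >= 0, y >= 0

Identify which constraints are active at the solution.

KKT conditions for min x^2 + y^2 s.t. 5x + 3y >= 5, x >= 0, y >= 0:
Stationarity: 2x = mu*5 + mu_x, 2y = mu*3 + mu_y, with mu, mu_x, mu_y >= 0
Complementary slackness: mu*(5x + 3y - 5) = 0, mu_x*x = 0, mu_y*y = 0
(0, 0) is infeasible (5*0 + 3*0 < 5), so if mu = 0 stationarity would force x = mu_x/2 >= 0, y = mu_y/2 >= 0 with mu_x*x = mu_y*y = 0, i.e. x = y = 0: contradiction. Hence mu > 0 and 5x + 3y = 5 is active.
Try x > 0, y > 0 (so mu_x = mu_y = 0): x = 5*mu/2, y = 3*mu/2
Substitute: 5*(5*mu/2) + 3*(3*mu/2) = 5
  mu*34/2 = 5 => mu = 5/17
x* = 25/34 > 0, y* = 15/34 > 0, consistent with mu_x = mu_y = 0.
f is convex and the constraints are linear, so this KKT point is the global minimum.
f* = 25/34
Active constraints: 5x + 3y >= 5 (holds with equality, mu = 5/17 > 0); x >= 0 and y >= 0 are inactive (mu_x = mu_y = 0).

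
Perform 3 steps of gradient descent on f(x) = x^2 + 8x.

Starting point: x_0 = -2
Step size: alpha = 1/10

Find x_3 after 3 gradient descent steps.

f(x) = x^2 + 8x, f'(x) = 2x + (8)
Step 1: f'(-2) = 4, x_1 = -2 - 1/10 * 4 = -12/5
Step 2: f'(-12/5) = 16/5, x_2 = -12/5 - 1/10 * 16/5 = -68/25
Step 3: f'(-68/25) = 64/25, x_3 = -68/25 - 1/10 * 64/25 = -372/125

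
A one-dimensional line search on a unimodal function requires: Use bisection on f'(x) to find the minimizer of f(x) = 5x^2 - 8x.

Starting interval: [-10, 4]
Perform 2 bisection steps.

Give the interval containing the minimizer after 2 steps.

Finding critical point of f(x) = 5x^2 - 8x using bisection on f'(x) = 10x + -8.
f'(x) = 0 when x = 4/5.
Starting interval: [-10, 4]
Step 1: mid = -3, f'(mid) = -38, new interval = [-3, 4]
Step 2: mid = 1/2, f'(mid) = -3, new interval = [1/2, 4]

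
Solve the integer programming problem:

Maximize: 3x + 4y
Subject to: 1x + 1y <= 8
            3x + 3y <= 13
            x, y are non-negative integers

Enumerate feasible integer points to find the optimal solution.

Constraint 1: 1x + 1y <= 8
Constraint 2: 3x + 3y <= 13
Feasible x range (need y >= 0): 0 <= x <= min(8/1, 13/3) => x in {0, ..., 4}.
Enumerate feasible integer points row by row (the coefficient of y is 4 > 0, so for each x the largest feasible y gives the best value):
  x = 0: y <= min((8 - 1*0)/1, (13 - 3*0)/3) => y in {0, ..., 4}; best 3*0 + 4*4 = 16
  x = 1: y <= min((8 - 1*1)/1, (13 - 3*1)/3) => y in {0, ..., 3}; best 3*1 + 4*3 = 15
  x = 2: y <= min((8 - 1*2)/1, (13 - 3*2)/3) => y in {0, ..., 2}; best 3*2 + 4*2 = 14
  x = 3: y <= min((8 - 1*3)/1, (13 - 3*3)/3) => y in {0, ..., 1}; best 3*3 + 4*1 = 13
  x = 4: y <= min((8 - 1*4)/1, (13 - 3*4)/3) => y in {0}; best 3*4 + 4*0 = 12
The maximum 3x + 4y = 16 is achieved at x = 0, y = 4.
Check: 1*0 + 1*4 = 4 <= 8 and 3*0 + 3*4 = 12 <= 13.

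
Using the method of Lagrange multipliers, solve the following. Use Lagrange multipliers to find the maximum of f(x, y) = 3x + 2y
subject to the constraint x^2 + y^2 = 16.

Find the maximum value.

Set up Lagrange conditions: grad f = lambda * grad g
  3 = 2*lambda*x
  2 = 2*lambda*y
From these: x/y = 3/2, so x = 3t, y = 2t for some t.
Substitute into constraint: (3t)^2 + (2t)^2 = 16
  t^2 * 13 = 16
  t = sqrt(16/13)
Maximum = 3*x + 2*y = (3^2 + 2^2)*t = 13 * sqrt(16/13) = sqrt(208)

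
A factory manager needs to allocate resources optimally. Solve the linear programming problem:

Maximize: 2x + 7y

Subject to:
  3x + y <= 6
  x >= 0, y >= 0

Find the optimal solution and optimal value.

The feasible region has vertices at [(0, 0), (2, 0), (0, 6)].
Checking objective 2x + 7y at each vertex:
  (0, 0): 2*0 + 7*0 = 0
  (2, 0): 2*2 + 7*0 = 4
  (0, 6): 2*0 + 7*6 = 42
Maximum is 42 at (0, 6).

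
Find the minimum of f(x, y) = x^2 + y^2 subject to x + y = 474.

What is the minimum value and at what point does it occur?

Substitute y = 474 - x into f(x,y) = x^2 + y^2:
g(x) = x^2 + (474 - x)^2 = 2x^2 - 948x + 224676
g'(x) = 4x - 948 = 0  =>  x = 237
y = 474 - 237 = 237
Minimum value = 237^2 + 237^2 = 112338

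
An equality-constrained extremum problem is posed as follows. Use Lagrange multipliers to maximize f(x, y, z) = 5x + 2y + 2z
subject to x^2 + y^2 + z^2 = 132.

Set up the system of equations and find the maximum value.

Lagrange conditions: 5 = 2*lambda*x, 2 = 2*lambda*y, 2 = 2*lambda*z
So x:5 = y:2 = z:2, i.e. x = 5t, y = 2t, z = 2t
Constraint: t^2*(5^2 + 2^2 + 2^2) = 132
  t^2 * 33 = 132  =>  t = sqrt(4)
Maximum = 5*5t + 2*2t + 2*2t = 33*sqrt(4) = 66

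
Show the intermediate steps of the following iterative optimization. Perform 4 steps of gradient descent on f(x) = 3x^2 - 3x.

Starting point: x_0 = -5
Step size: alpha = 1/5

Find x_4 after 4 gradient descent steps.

f(x) = 3x^2 - 3x, f'(x) = 6x + (-3)
Step 1: f'(-5) = -33, x_1 = -5 - 1/5 * -33 = 8/5
Step 2: f'(8/5) = 33/5, x_2 = 8/5 - 1/5 * 33/5 = 7/25
Step 3: f'(7/25) = -33/25, x_3 = 7/25 - 1/5 * -33/25 = 68/125
Step 4: f'(68/125) = 33/125, x_4 = 68/125 - 1/5 * 33/125 = 307/625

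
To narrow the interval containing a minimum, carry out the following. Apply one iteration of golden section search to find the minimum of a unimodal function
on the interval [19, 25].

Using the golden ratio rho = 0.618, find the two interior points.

Golden section search on [19, 25].
Golden ratio rho = 0.618 (approx).
Interior points:
  x_1 = 19 + (1-0.618)*6 = 21.2920
  x_2 = 19 + 0.618*6 = 22.7080
Compare f(x_1) and f(x_2) to determine which subinterval to keep.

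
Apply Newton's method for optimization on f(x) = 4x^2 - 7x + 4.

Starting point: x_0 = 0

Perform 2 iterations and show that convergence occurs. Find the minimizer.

f(x) = 4x^2 - 7x + 4, f'(x) = 8x + (-7), f''(x) = 8
Step 1: f'(0) = -7, x_1 = 0 - -7/8 = 7/8
Step 2: f'(7/8) = 0, x_2 = 7/8 (converged)
Newton's method converges in 1 step for quadratics.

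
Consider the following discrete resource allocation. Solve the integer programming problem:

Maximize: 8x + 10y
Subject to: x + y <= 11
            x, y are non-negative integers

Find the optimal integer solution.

Objective: 8x + 10y, constraint: x + y <= 11
Coefficient of y is 10 > coefficient of x is 8, so allocate the entire budget to y.
Optimal: x = 0, y = 11, value = 110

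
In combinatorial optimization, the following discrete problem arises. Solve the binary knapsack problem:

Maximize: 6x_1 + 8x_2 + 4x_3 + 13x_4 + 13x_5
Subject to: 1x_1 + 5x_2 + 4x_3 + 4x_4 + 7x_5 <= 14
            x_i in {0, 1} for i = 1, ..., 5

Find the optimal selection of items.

Items: item 1 (v=6, w=1), item 2 (v=8, w=5), item 3 (v=4, w=4), item 4 (v=13, w=4), item 5 (v=13, w=7)
Capacity: 14
Checking all 32 subsets (w = total weight, v = total value):
  {}: w = 0, v = 0
  {1}: w = 1, v = 6
  {2}: w = 5, v = 8
  {3}: w = 4, v = 4
  {4}: w = 4, v = 13
  {5}: w = 7, v = 13
  {1, 2}: w = 6, v = 14
  {1, 3}: w = 5, v = 10
  {1, 4}: w = 5, v = 19
  {1, 5}: w = 8, v = 19
  {2, 3}: w = 9, v = 12
  {2, 4}: w = 9, v = 21
  {2, 5}: w = 12, v = 21
  {3, 4}: w = 8, v = 17
  {3, 5}: w = 11, v = 17
  {4, 5}: w = 11, v = 26
  {1, 2, 3}: w = 10, v = 18
  {1, 2, 4}: w = 10, v = 27
  {1, 2, 5}: w = 13, v = 27
  {1, 3, 4}: w = 9, v = 23
  {1, 3, 5}: w = 12, v = 23
  {1, 4, 5}: w = 12, v = 32
  {2, 3, 4}: w = 13, v = 25
  {2, 3, 5}: w = 16 > 14, infeasible
  {2, 4, 5}: w = 16 > 14, infeasible
  {3, 4, 5}: w = 15 > 14, infeasible
  {1, 2, 3, 4}: w = 14, v = 31
  {1, 2, 3, 5}: w = 17 > 14, infeasible
  {1, 2, 4, 5}: w = 17 > 14, infeasible
  {1, 3, 4, 5}: w = 16 > 14, infeasible
  {2, 3, 4, 5}: w = 20 > 14, infeasible
  {1, 2, 3, 4, 5}: w = 21 > 14, infeasible
Best feasible subset: items [1, 4, 5]
Total weight: 12 <= 14, total value: 32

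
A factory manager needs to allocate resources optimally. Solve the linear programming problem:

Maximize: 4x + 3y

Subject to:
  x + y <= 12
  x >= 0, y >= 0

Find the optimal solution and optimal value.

The feasible region has vertices at [(0, 0), (12, 0), (0, 12)].
Checking objective 4x + 3y at each vertex:
  (0, 0): 4*0 + 3*0 = 0
  (12, 0): 4*12 + 3*0 = 48
  (0, 12): 4*0 + 3*12 = 36
Maximum is 48 at (12, 0).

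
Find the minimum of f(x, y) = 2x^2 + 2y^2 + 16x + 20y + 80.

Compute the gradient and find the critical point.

f(x,y) = 2x^2 + 2y^2 + 16x + 20y + 80
df/dx = 4x + (16) = 0  =>  x = -4
df/dy = 4y + (20) = 0  =>  y = -5
f(-4, -5) = 2*(-4)^2 + 2*(-5)^2 + 16*(-4) + 20*(-5) + 80 = -2
Hessian is diagonal with entries 4, 4 > 0, so this is a minimum.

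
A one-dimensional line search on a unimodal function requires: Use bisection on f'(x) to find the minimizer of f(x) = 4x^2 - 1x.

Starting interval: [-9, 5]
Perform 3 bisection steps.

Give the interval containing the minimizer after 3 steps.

Finding critical point of f(x) = 4x^2 - 1x using bisection on f'(x) = 8x + -1.
f'(x) = 0 when x = 1/8.
Starting interval: [-9, 5]
Step 1: mid = -2, f'(mid) = -17, new interval = [-2, 5]
Step 2: mid = 3/2, f'(mid) = 11, new interval = [-2, 3/2]
Step 3: mid = -1/4, f'(mid) = -3, new interval = [-1/4, 3/2]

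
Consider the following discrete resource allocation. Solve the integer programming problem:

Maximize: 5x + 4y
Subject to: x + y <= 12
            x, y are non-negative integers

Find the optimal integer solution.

Objective: 5x + 4y, constraint: x + y <= 12
Coefficient of x is 5 >= coefficient of y is 4, so allocate the entire budget to x.
Optimal: x = 12, y = 0, value = 60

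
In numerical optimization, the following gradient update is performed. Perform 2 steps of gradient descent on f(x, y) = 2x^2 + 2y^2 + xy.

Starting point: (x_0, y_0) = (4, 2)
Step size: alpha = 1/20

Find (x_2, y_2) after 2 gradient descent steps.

f(x,y) = 2x^2 + 2y^2 + xy
grad_x = 4x + 1y, grad_y = 4y + 1x
Step 1: grad = (18, 12), (31/10, 7/5)
Step 2: grad = (69/5, 87/10), (241/100, 193/200)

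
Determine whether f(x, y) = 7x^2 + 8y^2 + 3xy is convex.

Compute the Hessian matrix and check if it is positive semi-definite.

f(x,y) = 7x^2 + 8y^2 + 3xy
Hessian H = [[14, 3], [3, 16]]
trace(H) = 30, det(H) = 215
Eigenvalues: (30 +/- sqrt(40)) / 2 = 18.16, 11.84
Since both eigenvalues > 0, f is convex.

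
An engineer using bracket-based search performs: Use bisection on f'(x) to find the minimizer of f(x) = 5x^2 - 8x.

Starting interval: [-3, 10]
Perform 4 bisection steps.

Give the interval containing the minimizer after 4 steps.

Finding critical point of f(x) = 5x^2 - 8x using bisection on f'(x) = 10x + -8.
f'(x) = 0 when x = 4/5.
Starting interval: [-3, 10]
Step 1: mid = 7/2, f'(mid) = 27, new interval = [-3, 7/2]
Step 2: mid = 1/4, f'(mid) = -11/2, new interval = [1/4, 7/2]
Step 3: mid = 15/8, f'(mid) = 43/4, new interval = [1/4, 15/8]
Step 4: mid = 17/16, f'(mid) = 21/8, new interval = [1/4, 17/16]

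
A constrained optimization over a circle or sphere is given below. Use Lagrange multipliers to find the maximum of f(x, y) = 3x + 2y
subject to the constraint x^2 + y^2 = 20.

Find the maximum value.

Set up Lagrange conditions: grad f = lambda * grad g
  3 = 2*lambda*x
  2 = 2*lambda*y
From these: x/y = 3/2, so x = 3t, y = 2t for some t.
Substitute into constraint: (3t)^2 + (2t)^2 = 20
  t^2 * 13 = 20
  t = sqrt(20/13)
Maximum = 3*x + 2*y = (3^2 + 2^2)*t = 13 * sqrt(20/13) = sqrt(260)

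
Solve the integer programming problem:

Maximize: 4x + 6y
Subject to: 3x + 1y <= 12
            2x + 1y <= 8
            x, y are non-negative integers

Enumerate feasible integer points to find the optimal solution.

Constraint 1: 3x + 1y <= 12
Constraint 2: 2x + 1y <= 8
Feasible x range (need y >= 0): 0 <= x <= min(12/3, 8/2) => x in {0, ..., 4}.
Enumerate feasible integer points row by row (the coefficient of y is 6 > 0, so for each x the largest feasible y gives the best value):
  x = 0: y <= min((12 - 3*0)/1, (8 - 2*0)/1) => y in {0, ..., 8}; best 4*0 + 6*8 = 48
  x = 1: y <= min((12 - 3*1)/1, (8 - 2*1)/1) => y in {0, ..., 6}; best 4*1 + 6*6 = 40
  x = 2: y <= min((12 - 3*2)/1, (8 - 2*2)/1) => y in {0, ..., 4}; best 4*2 + 6*4 = 32
  x = 3: y <= min((12 - 3*3)/1, (8 - 2*3)/1) => y in {0, ..., 2}; best 4*3 + 6*2 = 24
  x = 4: y <= min((12 - 3*4)/1, (8 - 2*4)/1) => y in {0}; best 4*4 + 6*0 = 16
The maximum 4x + 6y = 48 is achieved at x = 0, y = 8.
Check: 3*0 + 1*8 = 8 <= 12 and 2*0 + 1*8 = 8 <= 8.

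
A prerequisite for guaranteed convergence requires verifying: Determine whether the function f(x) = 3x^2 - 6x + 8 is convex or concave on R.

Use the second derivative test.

f(x) = 3x^2 - 6x + 8
f'(x) = 6x - 6
f''(x) = 6
Since f''(x) = 6 > 0 for all x, f is convex on R.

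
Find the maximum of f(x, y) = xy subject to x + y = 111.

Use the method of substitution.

Substitute y = 111 - x into f(x,y) = xy:
g(x) = x(111 - x) = 111x - x^2
g'(x) = 111 - 2x = 0  =>  x = 111/2
y = 111 - 111/2 = 111/2
Maximum value = (111/2) * (111/2) = 12321/4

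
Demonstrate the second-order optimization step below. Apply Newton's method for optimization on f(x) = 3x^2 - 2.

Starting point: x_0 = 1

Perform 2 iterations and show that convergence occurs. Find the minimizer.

f(x) = 3x^2 - 2, f'(x) = 6x + (0), f''(x) = 6
Step 1: f'(1) = 6, x_1 = 1 - 6/6 = 0
Step 2: f'(0) = 0, x_2 = 0 (converged)
Newton's method converges in 1 step for quadratics.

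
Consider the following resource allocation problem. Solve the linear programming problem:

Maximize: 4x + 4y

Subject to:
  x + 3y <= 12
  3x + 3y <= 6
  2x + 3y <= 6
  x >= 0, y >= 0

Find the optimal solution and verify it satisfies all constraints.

Feasible vertices: (0, 0), (0, 2), (2, 0)
Objective 4x + 4y at each vertex:
  (0, 0): 0
  (0, 2): 8
  (2, 0): 8
Maximum is 8 at (0, 2).
Verify constraints at (x, y) = (0, 2):
  1*0 + 3*2 = 6 <= 12
  3*0 + 3*2 = 6 <= 6 (active)
  2*0 + 3*2 = 6 <= 6 (active)
  x = 0 >= 0, y = 2 >= 0. All constraints satisfied.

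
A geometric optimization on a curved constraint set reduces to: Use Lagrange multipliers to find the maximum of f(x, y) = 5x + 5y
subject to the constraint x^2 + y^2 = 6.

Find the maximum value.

Set up Lagrange conditions: grad f = lambda * grad g
  5 = 2*lambda*x
  5 = 2*lambda*y
From these: x/y = 5/5, so x = 5t, y = 5t for some t.
Substitute into constraint: (5t)^2 + (5t)^2 = 6
  t^2 * 50 = 6
  t = sqrt(6/50)
Maximum = 5*x + 5*y = (5^2 + 5^2)*t = 50 * sqrt(6/50) = sqrt(300)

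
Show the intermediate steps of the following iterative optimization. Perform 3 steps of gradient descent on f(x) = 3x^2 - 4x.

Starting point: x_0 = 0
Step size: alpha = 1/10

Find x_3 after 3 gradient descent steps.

f(x) = 3x^2 - 4x, f'(x) = 6x + (-4)
Step 1: f'(0) = -4, x_1 = 0 - 1/10 * -4 = 2/5
Step 2: f'(2/5) = -8/5, x_2 = 2/5 - 1/10 * -8/5 = 14/25
Step 3: f'(14/25) = -16/25, x_3 = 14/25 - 1/10 * -16/25 = 78/125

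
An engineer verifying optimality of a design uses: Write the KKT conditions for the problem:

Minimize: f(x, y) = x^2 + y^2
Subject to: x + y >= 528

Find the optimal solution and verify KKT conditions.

KKT conditions for min x^2 + y^2 s.t. x + y >= 528:
Stationarity: 2x = mu, 2y = mu
So x = y = mu/2.
Complementary slackness: mu*(x + y - 528) = 0
Primal feasibility: x + y >= 528; dual feasibility: mu >= 0
If mu = 0 then x = y = 0, but 0 + 0 < 528 is infeasible, so the constraint is active.
Constraint active: x + y = 2*(mu/2) = 528 => mu = 528
x = y = 264, f = 139392
Verify: stationarity 2*264 = 528 = mu; primal 264 + 264 = 528 >= 528; dual mu = 528 >= 0; complementary slackness 528*(528 - 528) = 0. All KKT conditions hold.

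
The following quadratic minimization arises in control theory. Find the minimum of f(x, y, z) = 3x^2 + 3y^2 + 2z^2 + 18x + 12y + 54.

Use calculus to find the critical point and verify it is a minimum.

f(x,y,z) = 3x^2 + 3y^2 + 2z^2 + 18x + 12y + 54
df/dx = 6x + (18) = 0 => x = -3
df/dy = 6y + (12) = 0 => y = -2
df/dz = 4z + (0) = 0 => z = 0
f(-3,-2,0) = 3*(-3)^2 + 3*(-2)^2 + 2*(0)^2 + 18*(-3) + 12*(-2) + 54 = 15
Hessian is diagonal with entries 6, 6, 4 > 0, confirmed minimum.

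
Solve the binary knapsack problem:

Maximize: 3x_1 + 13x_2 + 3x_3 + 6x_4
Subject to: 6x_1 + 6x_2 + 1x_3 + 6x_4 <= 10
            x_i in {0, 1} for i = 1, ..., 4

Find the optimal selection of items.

Items: item 1 (v=3, w=6), item 2 (v=13, w=6), item 3 (v=3, w=1), item 4 (v=6, w=6)
Capacity: 10
Checking all 16 subsets (w = total weight, v = total value):
  {}: w = 0, v = 0
  {1}: w = 6, v = 3
  {2}: w = 6, v = 13
  {3}: w = 1, v = 3
  {4}: w = 6, v = 6
  {1, 2}: w = 12 > 10, infeasible
  {1, 3}: w = 7, v = 6
  {1, 4}: w = 12 > 10, infeasible
  {2, 3}: w = 7, v = 16
  {2, 4}: w = 12 > 10, infeasible
  {3, 4}: w = 7, v = 9
  {1, 2, 3}: w = 13 > 10, infeasible
  {1, 2, 4}: w = 18 > 10, infeasible
  {1, 3, 4}: w = 13 > 10, infeasible
  {2, 3, 4}: w = 13 > 10, infeasible
  {1, 2, 3, 4}: w = 19 > 10, infeasible
Best feasible subset: items [2, 3]
Total weight: 7 <= 10, total value: 16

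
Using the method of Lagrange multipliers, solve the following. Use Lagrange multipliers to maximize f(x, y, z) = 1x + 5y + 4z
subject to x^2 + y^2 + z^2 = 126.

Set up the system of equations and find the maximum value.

Lagrange conditions: 1 = 2*lambda*x, 5 = 2*lambda*y, 4 = 2*lambda*z
So x:1 = y:5 = z:4, i.e. x = 1t, y = 5t, z = 4t
Constraint: t^2*(1^2 + 5^2 + 4^2) = 126
  t^2 * 42 = 126  =>  t = sqrt(3)
Maximum = 1*1t + 5*5t + 4*4t = 42*sqrt(3) = sqrt(5292)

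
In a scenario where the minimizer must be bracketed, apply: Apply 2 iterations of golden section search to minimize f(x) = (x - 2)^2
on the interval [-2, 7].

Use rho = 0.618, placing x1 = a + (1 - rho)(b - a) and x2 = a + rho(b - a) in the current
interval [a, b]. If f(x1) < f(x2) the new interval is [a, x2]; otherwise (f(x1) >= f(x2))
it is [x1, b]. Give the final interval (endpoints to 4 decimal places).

Golden section search for min of f(x) = (x - 2)^2 on [-2, 7].
Each step: x1 = a + (1 - rho)(b - a), x2 = a + rho(b - a); if f(x1) < f(x2) keep [a, x2], otherwise keep [x1, b].
Step 1: [-2.0000, 7.0000], x1=1.4380 (f=0.3158), x2=3.5620 (f=2.4398); f(x1) < f(x2) => keep [-2.0000, 3.5620]
Step 2: [-2.0000, 3.5620], x1=0.1247 (f=3.5168), x2=1.4373 (f=0.3166); f(x1) > f(x2) => keep [0.1247, 3.5620]
Final interval: [0.1247, 3.5620]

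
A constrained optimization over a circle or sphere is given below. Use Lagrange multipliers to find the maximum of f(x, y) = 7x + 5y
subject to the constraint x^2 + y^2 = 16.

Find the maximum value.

Set up Lagrange conditions: grad f = lambda * grad g
  7 = 2*lambda*x
  5 = 2*lambda*y
From these: x/y = 7/5, so x = 7t, y = 5t for some t.
Substitute into constraint: (7t)^2 + (5t)^2 = 16
  t^2 * 74 = 16
  t = sqrt(16/74)
Maximum = 7*x + 5*y = (7^2 + 5^2)*t = 74 * sqrt(16/74) = sqrt(1184)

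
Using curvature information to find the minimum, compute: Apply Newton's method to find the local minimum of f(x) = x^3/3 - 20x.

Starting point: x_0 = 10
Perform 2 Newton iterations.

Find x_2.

f(x) = x^3/3 - 20x
f'(x) = x^2 - 20, f''(x) = 2x
Newton update: x_{n+1} = x_n - (x_n^2 - 20)/(2*x_n)
Step 1: x_0 = 10, f'=80, f''=20, x_1 = 6
Step 2: x_1 = 6, f'=16, f''=12, x_2 = 14/3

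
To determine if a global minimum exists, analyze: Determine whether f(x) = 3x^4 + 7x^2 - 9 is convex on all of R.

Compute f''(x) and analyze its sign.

f(x) = 3x^4 + 7x^2 - 9
f'(x) = 12x^3 + 14x
f''(x) = 36x^2 + 14
f''(x) = 36x^2 + 14 >= 14 > 0 for all x
Therefore, f is convex on R.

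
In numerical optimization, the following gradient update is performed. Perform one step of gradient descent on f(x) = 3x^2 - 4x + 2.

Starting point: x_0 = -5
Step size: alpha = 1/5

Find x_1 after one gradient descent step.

f(x) = 3x^2 - 4x + 2
f'(x) = 6x - 4
f'(-5) = 6*-5 + (-4) = -34
x_1 = x_0 - alpha * f'(x_0) = -5 - 1/5 * -34 = 9/5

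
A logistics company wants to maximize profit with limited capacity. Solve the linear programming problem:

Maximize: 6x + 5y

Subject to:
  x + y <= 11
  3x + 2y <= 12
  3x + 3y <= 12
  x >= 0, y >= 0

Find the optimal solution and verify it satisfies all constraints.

Feasible vertices: (0, 0), (0, 4), (4, 0)
Objective 6x + 5y at each vertex:
  (0, 0): 0
  (0, 4): 20
  (4, 0): 24
Maximum is 24 at (4, 0).
Verify constraints at (x, y) = (4, 0):
  1*4 + 1*0 = 4 <= 11
  3*4 + 2*0 = 12 <= 12 (active)
  3*4 + 3*0 = 12 <= 12 (active)
  x = 4 >= 0, y = 0 >= 0. All constraints satisfied.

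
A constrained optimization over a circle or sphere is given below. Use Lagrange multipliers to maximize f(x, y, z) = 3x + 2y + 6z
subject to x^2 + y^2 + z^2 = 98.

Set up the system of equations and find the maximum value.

Lagrange conditions: 3 = 2*lambda*x, 2 = 2*lambda*y, 6 = 2*lambda*z
So x:3 = y:2 = z:6, i.e. x = 3t, y = 2t, z = 6t
Constraint: t^2*(3^2 + 2^2 + 6^2) = 98
  t^2 * 49 = 98  =>  t = sqrt(2)
Maximum = 3*3t + 2*2t + 6*6t = 49*sqrt(2) = sqrt(4802)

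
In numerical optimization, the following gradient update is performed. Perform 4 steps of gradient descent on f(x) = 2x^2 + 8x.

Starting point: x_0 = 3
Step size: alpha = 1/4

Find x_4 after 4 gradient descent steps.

f(x) = 2x^2 + 8x, f'(x) = 4x + (8)
Step 1: f'(3) = 20, x_1 = 3 - 1/4 * 20 = -2
Step 2: f'(-2) = 0, x_2 = -2 - 1/4 * 0 = -2
Step 3: f'(-2) = 0, x_3 = -2 - 1/4 * 0 = -2
Step 4: f'(-2) = 0, x_4 = -2 - 1/4 * 0 = -2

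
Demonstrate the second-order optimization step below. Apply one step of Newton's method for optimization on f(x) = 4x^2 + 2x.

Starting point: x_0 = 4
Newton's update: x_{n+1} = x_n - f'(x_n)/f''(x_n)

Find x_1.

f(x) = 4x^2 + 2x
f'(x) = 8x + (2), f''(x) = 8
Newton step: x_1 = x_0 - f'(x_0)/f''(x_0)
f'(4) = 34
x_1 = 4 - 34/8 = -1/4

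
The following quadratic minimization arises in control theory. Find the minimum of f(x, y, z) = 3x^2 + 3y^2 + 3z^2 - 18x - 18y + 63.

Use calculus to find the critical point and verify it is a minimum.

f(x,y,z) = 3x^2 + 3y^2 + 3z^2 - 18x - 18y + 63
df/dx = 6x + (-18) = 0 => x = 3
df/dy = 6y + (-18) = 0 => y = 3
df/dz = 6z + (0) = 0 => z = 0
f(3,3,0) = 3*(3)^2 + 3*(3)^2 + 3*(0)^2 + -18*(3) + -18*(3) + 63 = 9
Hessian is diagonal with entries 6, 6, 6 > 0, confirmed minimum.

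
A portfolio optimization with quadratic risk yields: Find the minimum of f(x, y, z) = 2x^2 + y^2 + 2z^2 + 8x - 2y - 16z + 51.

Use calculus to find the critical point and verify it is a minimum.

f(x,y,z) = 2x^2 + y^2 + 2z^2 + 8x - 2y - 16z + 51
df/dx = 4x + (8) = 0 => x = -2
df/dy = 2y + (-2) = 0 => y = 1
df/dz = 4z + (-16) = 0 => z = 4
f(-2,1,4) = 2*(-2)^2 + 1*(1)^2 + 2*(4)^2 + 8*(-2) + -2*(1) + -16*(4) + 51 = 10
Hessian is diagonal with entries 4, 2, 4 > 0, confirmed minimum.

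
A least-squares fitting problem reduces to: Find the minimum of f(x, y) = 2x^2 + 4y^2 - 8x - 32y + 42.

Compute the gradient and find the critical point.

f(x,y) = 2x^2 + 4y^2 - 8x - 32y + 42
df/dx = 4x + (-8) = 0  =>  x = 2
df/dy = 8y + (-32) = 0  =>  y = 4
f(2, 4) = 2*(2)^2 + 4*(4)^2 + -8*(2) + -32*(4) + 42 = -30
Hessian is diagonal with entries 4, 8 > 0, so this is a minimum.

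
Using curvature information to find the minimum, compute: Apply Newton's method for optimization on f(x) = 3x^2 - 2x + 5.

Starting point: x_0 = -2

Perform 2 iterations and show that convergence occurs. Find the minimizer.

f(x) = 3x^2 - 2x + 5, f'(x) = 6x + (-2), f''(x) = 6
Step 1: f'(-2) = -14, x_1 = -2 - -14/6 = 1/3
Step 2: f'(1/3) = 0, x_2 = 1/3 (converged)
Newton's method converges in 1 step for quadratics.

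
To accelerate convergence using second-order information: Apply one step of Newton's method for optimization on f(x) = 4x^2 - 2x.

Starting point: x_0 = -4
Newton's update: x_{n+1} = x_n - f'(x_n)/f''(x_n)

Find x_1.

f(x) = 4x^2 - 2x
f'(x) = 8x + (-2), f''(x) = 8
Newton step: x_1 = x_0 - f'(x_0)/f''(x_0)
f'(-4) = -34
x_1 = -4 - -34/8 = 1/4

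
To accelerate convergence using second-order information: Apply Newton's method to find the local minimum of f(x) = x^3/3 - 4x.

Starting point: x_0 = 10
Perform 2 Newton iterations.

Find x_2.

f(x) = x^3/3 - 4x
f'(x) = x^2 - 4, f''(x) = 2x
Newton update: x_{n+1} = x_n - (x_n^2 - 4)/(2*x_n)
Step 1: x_0 = 10, f'=96, f''=20, x_1 = 26/5
Step 2: x_1 = 26/5, f'=576/25, f''=52/5, x_2 = 194/65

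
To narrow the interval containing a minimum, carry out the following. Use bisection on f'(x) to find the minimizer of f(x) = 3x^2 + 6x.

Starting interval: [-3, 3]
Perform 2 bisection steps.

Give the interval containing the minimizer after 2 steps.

Finding critical point of f(x) = 3x^2 + 6x using bisection on f'(x) = 6x + 6.
f'(x) = 0 when x = -1.
Starting interval: [-3, 3]
Step 1: mid = 0, f'(mid) = 6, new interval = [-3, 0]
Step 2: mid = -3/2, f'(mid) = -3, new interval = [-3/2, 0]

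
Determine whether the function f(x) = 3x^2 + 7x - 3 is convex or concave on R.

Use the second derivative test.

f(x) = 3x^2 + 7x - 3
f'(x) = 6x + 7
f''(x) = 6
Since f''(x) = 6 > 0 for all x, f is convex on R.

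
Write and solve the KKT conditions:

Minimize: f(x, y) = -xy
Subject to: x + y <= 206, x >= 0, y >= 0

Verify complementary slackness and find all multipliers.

Problem: min -xy s.t. x + y <= 206 (multiplier lambda), x >= 0 (mu_x), y >= 0 (mu_y)
KKT stationarity: -y + lambda - mu_x = 0, -x + lambda - mu_y = 0, with lambda, mu_x, mu_y >= 0
Complementary slackness: lambda*(x + y - 206) = 0, mu_x*x = 0, mu_y*y = 0
If lambda = 0: y = -mu_x <= 0 and x = -mu_y <= 0 force x = y = 0 with f = 0; but x = y = 103 is feasible with f = -10609 < 0, so this is not the minimum. Hence lambda > 0 and x + y = 206.
Try x > 0, y > 0 (so mu_x = mu_y = 0): y = lambda, x = lambda => x = y = lambda
x + y = 206 => 2*lambda = 206 => lambda = 103
x* = y* = 103 > 0, consistent with mu_x = mu_y = 0.
(Any feasible point with x = 0 or y = 0 has f = 0 > -10609, so the minimum is not on those boundaries.)
min(-xy) = -10609 (i.e. max xy = 10609)
Multipliers: lambda = 103, mu_x = 0, mu_y = 0
Complementary slackness: lambda*(x + y - 206) = 103*(103 + 103 - 206) = 0, mu_x*x = 0*103 = 0, mu_y*y = 0*103 = 0. Satisfied.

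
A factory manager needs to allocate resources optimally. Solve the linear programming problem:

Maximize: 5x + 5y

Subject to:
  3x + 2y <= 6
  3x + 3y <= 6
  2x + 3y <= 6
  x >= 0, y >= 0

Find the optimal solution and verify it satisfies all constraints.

Feasible vertices: (0, 0), (0, 2), (2, 0)
Objective 5x + 5y at each vertex:
  (0, 0): 0
  (0, 2): 10
  (2, 0): 10
Maximum is 10 at (0, 2).
Verify constraints at (x, y) = (0, 2):
  3*0 + 2*2 = 4 <= 6
  3*0 + 3*2 = 6 <= 6 (active)
  2*0 + 3*2 = 6 <= 6 (active)
  x = 0 >= 0, y = 2 >= 0. All constraints satisfied.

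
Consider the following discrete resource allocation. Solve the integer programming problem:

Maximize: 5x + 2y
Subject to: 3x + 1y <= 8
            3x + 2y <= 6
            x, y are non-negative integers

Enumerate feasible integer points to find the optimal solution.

Constraint 1: 3x + 1y <= 8
Constraint 2: 3x + 2y <= 6
Feasible x range (need y >= 0): 0 <= x <= min(8/3, 6/3) => x in {0, ..., 2}.
Enumerate feasible integer points row by row (the coefficient of y is 2 > 0, so for each x the largest feasible y gives the best value):
  x = 0: y <= min((8 - 3*0)/1, (6 - 3*0)/2) => y in {0, ..., 3}; best 5*0 + 2*3 = 6
  x = 1: y <= min((8 - 3*1)/1, (6 - 3*1)/2) => y in {0, ..., 1}; best 5*1 + 2*1 = 7
  x = 2: y <= min((8 - 3*2)/1, (6 - 3*2)/2) => y in {0}; best 5*2 + 2*0 = 10
The maximum 5x + 2y = 10 is achieved at x = 2, y = 0.
Check: 3*2 + 1*0 = 6 <= 8 and 3*2 + 2*0 = 6 <= 6.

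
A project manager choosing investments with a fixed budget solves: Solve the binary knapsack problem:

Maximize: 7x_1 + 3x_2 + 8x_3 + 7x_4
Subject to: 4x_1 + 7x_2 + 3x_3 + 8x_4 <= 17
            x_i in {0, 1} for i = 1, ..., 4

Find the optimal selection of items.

Items: item 1 (v=7, w=4), item 2 (v=3, w=7), item 3 (v=8, w=3), item 4 (v=7, w=8)
Capacity: 17
Checking all 16 subsets (w = total weight, v = total value):
  {}: w = 0, v = 0
  {1}: w = 4, v = 7
  {2}: w = 7, v = 3
  {3}: w = 3, v = 8
  {4}: w = 8, v = 7
  {1, 2}: w = 11, v = 10
  {1, 3}: w = 7, v = 15
  {1, 4}: w = 12, v = 14
  {2, 3}: w = 10, v = 11
  {2, 4}: w = 15, v = 10
  {3, 4}: w = 11, v = 15
  {1, 2, 3}: w = 14, v = 18
  {1, 2, 4}: w = 19 > 17, infeasible
  {1, 3, 4}: w = 15, v = 22
  {2, 3, 4}: w = 18 > 17, infeasible
  {1, 2, 3, 4}: w = 22 > 17, infeasible
Best feasible subset: items [1, 3, 4]
Total weight: 15 <= 17, total value: 22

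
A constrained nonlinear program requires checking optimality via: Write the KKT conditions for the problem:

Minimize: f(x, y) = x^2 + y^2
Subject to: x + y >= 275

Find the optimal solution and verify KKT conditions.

KKT conditions for min x^2 + y^2 s.t. x + y >= 275:
Stationarity: 2x = mu, 2y = mu
So x = y = mu/2.
Complementary slackness: mu*(x + y - 275) = 0
Primal feasibility: x + y >= 275; dual feasibility: mu >= 0
If mu = 0 then x = y = 0, but 0 + 0 < 275 is infeasible, so the constraint is active.
Constraint active: x + y = 2*(mu/2) = 275 => mu = 275
x = y = 275/2, f = 75625/2
Verify: stationarity 2*(275/2) = 275 = mu; primal 275/2 + 275/2 = 275 >= 275; dual mu = 275 >= 0; complementary slackness 275*(275 - 275) = 0. All KKT conditions hold.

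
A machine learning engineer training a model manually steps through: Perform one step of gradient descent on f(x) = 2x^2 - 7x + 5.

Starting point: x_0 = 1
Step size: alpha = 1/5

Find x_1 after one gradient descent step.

f(x) = 2x^2 - 7x + 5
f'(x) = 4x - 7
f'(1) = 4*1 + (-7) = -3
x_1 = x_0 - alpha * f'(x_0) = 1 - 1/5 * -3 = 8/5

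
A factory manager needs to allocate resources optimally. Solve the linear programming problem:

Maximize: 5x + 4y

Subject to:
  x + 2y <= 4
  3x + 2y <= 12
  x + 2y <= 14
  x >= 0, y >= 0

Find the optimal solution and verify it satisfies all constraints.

Feasible vertices: (0, 0), (0, 2), (4, 0)
Objective 5x + 4y at each vertex:
  (0, 0): 0
  (0, 2): 8
  (4, 0): 20
Maximum is 20 at (4, 0).
Verify constraints at (x, y) = (4, 0):
  1*4 + 2*0 = 4 <= 4 (active)
  3*4 + 2*0 = 12 <= 12 (active)
  1*4 + 2*0 = 4 <= 14
  x = 4 >= 0, y = 0 >= 0. All constraints satisfied.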